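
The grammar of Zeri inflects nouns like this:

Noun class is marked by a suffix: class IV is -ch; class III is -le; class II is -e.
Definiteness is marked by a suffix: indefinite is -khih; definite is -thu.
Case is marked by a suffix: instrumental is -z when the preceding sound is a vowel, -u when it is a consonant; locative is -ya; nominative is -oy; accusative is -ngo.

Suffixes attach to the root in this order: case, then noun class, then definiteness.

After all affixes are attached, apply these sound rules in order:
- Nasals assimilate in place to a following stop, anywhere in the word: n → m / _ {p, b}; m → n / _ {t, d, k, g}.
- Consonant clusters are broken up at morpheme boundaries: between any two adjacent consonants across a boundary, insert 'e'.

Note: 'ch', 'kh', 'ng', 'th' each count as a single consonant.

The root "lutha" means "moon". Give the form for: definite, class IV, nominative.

Attach case nominative -oy → luthaoy.
Attach noun class class IV -ch → luthaoych.
Attach definiteness definite -thu → luthaoychthu.
Nasal assimilation: no change.
Apply epenthesis: luthaoychthu → luthaoyechethu.

luthaoyechethu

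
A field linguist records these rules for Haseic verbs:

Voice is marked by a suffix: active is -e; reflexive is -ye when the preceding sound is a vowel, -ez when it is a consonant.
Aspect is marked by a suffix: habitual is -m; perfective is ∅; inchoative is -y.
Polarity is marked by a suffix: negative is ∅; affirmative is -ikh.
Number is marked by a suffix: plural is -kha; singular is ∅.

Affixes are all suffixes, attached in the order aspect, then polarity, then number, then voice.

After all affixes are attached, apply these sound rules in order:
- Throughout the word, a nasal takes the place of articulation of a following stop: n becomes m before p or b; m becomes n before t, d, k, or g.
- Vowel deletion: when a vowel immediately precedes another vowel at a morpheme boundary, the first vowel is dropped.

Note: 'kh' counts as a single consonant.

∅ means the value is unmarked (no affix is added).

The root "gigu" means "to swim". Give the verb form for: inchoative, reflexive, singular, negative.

giguyez

Attach aspect inchoative -y → giguy.
polarity = negative: zero marking, form stays giguy.
number = singular: zero marking, form stays giguy.
Attach voice reflexive -ez (after consonant 'y') → giguyez.
Nasal assimilation: no change.
Vowel deletion: no change.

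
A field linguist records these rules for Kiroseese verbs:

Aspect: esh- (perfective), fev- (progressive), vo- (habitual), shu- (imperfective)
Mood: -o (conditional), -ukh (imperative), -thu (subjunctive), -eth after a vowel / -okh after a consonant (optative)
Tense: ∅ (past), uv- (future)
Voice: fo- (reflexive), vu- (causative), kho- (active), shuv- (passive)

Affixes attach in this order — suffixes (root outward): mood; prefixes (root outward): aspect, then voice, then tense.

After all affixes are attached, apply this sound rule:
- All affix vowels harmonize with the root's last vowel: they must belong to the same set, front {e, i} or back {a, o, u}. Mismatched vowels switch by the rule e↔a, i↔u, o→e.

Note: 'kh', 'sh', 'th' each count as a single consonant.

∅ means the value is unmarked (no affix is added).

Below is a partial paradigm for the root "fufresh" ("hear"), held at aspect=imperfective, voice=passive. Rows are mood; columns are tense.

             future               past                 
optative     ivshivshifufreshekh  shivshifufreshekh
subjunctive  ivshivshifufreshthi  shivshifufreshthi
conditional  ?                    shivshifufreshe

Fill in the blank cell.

Attach mood conditional -o → fufresho.
Attach aspect imperfective shu- → shufufresho.
Attach voice passive shuv- → shuvshufufresho.
Attach tense future uv- → uvshuvshufufresho.
Apply vowel harmony: uvshuvshufufresho → ivshivshifufreshe.

ivshivshifufreshe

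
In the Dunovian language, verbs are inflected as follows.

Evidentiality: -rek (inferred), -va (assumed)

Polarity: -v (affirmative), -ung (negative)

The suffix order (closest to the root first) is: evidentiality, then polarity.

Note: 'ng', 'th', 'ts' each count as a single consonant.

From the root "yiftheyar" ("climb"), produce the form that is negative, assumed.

yiftheyarvaung

Attach evidentiality assumed -va → yiftheyarva.
Attach polarity negative -ung → yiftheyarvaung.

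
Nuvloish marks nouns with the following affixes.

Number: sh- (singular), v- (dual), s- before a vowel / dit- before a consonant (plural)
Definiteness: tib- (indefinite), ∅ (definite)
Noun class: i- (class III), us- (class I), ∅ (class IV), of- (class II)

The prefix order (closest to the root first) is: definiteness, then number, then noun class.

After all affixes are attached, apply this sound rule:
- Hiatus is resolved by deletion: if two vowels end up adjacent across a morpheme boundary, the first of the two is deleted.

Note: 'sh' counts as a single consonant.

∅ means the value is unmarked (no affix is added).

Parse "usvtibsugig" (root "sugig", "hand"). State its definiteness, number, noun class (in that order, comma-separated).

Segment: us-v-tib-sugig.
definiteness: tib- → indefinite.
number: v- → dual.
noun class: us- → class I.

indefinite, dual, class I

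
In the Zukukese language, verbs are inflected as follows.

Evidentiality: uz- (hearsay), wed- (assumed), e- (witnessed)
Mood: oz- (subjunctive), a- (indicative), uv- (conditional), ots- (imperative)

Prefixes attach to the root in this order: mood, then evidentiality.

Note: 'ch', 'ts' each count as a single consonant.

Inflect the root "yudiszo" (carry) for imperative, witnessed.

eotsyudiszo

Attach mood imperative ots- → otsyudiszo.
Attach evidentiality witnessed e- → eotsyudiszo.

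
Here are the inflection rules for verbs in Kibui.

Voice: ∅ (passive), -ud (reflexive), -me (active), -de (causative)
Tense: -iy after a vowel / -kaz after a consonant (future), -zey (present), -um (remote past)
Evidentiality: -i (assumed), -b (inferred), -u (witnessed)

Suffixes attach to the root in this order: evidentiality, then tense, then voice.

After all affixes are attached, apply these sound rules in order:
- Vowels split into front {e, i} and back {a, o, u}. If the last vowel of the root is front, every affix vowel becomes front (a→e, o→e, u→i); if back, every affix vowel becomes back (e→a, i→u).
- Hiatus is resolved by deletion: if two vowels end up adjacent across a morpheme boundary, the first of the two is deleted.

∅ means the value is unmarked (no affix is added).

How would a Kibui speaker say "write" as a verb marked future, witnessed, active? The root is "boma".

bomuyma

Attach evidentiality witnessed -u → bomau.
Attach tense future -iy (after vowel 'u') → bomauiy.
Attach voice active -me → bomauiyme.
Apply vowel harmony: bomauiyme → bomauuyma.
Apply vowel deletion: bomauuyma → bomuyma.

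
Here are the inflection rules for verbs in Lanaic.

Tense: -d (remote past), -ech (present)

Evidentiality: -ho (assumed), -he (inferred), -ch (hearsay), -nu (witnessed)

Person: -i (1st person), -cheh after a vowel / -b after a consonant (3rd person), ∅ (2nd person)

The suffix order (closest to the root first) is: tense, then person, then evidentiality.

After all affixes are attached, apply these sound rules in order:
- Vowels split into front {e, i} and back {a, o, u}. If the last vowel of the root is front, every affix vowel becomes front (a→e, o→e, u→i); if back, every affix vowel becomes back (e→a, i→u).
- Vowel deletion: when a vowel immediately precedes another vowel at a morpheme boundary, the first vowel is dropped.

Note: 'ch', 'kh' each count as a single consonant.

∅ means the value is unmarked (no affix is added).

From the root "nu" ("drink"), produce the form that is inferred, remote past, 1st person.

Attach tense remote past -d → nud.
Attach person 1st person -i → nudi.
Attach evidentiality inferred -he → nudihe.
Apply vowel harmony: nudihe → nuduha.
Vowel deletion: no change.

nuduha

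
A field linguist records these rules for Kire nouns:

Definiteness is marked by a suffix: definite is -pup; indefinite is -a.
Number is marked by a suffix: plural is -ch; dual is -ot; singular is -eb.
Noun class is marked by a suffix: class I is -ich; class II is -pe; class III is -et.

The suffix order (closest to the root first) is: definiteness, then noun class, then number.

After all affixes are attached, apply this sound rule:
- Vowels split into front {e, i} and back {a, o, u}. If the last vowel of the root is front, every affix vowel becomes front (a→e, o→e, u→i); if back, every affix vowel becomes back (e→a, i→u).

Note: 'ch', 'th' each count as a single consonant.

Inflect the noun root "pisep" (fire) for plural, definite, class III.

piseppipetch

Attach definiteness definite -pup → piseppup.
Attach noun class class III -et → piseppupet.
Attach number plural -ch → piseppupetch.
Apply vowel harmony: piseppupetch → piseppipetch.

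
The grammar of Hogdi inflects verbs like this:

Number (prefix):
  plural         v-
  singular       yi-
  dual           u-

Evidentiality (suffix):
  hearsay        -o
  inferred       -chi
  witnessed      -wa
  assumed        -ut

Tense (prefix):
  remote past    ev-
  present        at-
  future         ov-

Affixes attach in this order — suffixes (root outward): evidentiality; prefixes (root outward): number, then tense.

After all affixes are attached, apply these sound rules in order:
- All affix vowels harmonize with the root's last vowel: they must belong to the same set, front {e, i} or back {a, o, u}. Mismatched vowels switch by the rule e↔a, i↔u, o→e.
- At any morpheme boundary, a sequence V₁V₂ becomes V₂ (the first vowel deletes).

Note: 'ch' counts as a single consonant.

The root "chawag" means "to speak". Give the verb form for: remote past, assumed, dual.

Attach number dual u- → uchawag.
Attach evidentiality assumed -ut → uchawagut.
Attach tense remote past ev- → evuchawagut.
Apply vowel harmony: evuchawagut → avuchawagut.
Vowel deletion: no change.

avuchawagut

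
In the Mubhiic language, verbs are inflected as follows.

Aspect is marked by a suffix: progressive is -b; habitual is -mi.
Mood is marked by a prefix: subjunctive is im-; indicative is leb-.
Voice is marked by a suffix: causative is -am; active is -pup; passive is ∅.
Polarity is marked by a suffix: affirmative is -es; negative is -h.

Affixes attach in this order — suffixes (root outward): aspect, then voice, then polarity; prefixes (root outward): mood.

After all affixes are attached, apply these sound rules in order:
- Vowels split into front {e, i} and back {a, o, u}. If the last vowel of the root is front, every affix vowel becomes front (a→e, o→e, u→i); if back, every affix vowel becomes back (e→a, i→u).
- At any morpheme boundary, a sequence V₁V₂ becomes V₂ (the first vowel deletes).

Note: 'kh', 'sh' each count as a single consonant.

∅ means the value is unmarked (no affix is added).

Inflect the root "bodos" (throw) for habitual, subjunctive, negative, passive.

umbodosmuh

Attach mood subjunctive im- → imbodos.
Attach aspect habitual -mi → imbodosmi.
voice = passive: zero marking, form stays imbodosmi.
Attach polarity negative -h → imbodosmih.
Apply vowel harmony: imbodosmih → umbodosmuh.
Vowel deletion: no change.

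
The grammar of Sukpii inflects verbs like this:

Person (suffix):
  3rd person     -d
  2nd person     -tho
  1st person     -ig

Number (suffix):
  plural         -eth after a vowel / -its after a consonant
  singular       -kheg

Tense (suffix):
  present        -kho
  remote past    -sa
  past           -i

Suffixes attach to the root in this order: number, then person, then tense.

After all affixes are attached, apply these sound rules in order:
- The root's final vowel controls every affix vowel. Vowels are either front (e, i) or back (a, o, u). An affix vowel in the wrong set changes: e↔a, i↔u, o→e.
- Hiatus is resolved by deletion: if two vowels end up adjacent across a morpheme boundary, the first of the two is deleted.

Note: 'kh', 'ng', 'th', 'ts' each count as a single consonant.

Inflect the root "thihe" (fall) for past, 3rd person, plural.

thihethdi

Attach number plural -eth (after vowel 'e') → thiheeth.
Attach person 3rd person -d → thiheethd.
Attach tense past -i → thiheethdi.
Vowel harmony: no change.
Apply vowel deletion: thiheethdi → thihethdi.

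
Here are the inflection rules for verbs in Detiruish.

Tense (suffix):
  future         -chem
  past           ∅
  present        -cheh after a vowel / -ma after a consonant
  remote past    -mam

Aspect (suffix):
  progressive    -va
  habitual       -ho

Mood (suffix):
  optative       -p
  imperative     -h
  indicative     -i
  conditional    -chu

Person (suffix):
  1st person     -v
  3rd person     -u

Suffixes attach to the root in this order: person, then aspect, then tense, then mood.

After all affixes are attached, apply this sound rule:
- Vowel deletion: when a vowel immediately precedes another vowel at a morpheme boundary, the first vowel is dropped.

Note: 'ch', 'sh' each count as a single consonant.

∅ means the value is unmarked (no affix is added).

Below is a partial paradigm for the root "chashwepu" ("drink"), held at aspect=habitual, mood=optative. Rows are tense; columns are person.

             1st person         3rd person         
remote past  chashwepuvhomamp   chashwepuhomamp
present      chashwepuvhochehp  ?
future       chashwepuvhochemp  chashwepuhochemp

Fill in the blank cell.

chashwepuhochehp

Attach person 3rd person -u → chashwepuu.
Attach aspect habitual -ho → chashwepuuho.
Attach tense present -cheh (after vowel 'o') → chashwepuuhocheh.
Attach mood optative -p → chashwepuuhochehp.
Apply vowel deletion: chashwepuuhochehp → chashwepuhochehp.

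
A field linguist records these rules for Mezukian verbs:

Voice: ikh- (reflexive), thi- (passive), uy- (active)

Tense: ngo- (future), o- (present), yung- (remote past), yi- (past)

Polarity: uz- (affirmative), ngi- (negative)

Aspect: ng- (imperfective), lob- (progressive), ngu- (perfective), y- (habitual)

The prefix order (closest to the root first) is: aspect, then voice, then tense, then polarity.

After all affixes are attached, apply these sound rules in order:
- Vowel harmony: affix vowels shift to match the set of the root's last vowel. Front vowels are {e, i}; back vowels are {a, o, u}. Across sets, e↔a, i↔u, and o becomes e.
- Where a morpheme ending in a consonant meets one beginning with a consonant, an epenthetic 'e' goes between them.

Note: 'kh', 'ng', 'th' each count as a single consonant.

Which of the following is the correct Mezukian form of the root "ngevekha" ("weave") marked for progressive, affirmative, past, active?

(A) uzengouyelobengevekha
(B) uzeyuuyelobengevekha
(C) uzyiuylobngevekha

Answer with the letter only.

Attach aspect progressive lob- → lobngevekha.
Attach voice active uy- → uylobngevekha.
Attach tense past yi- → yiuylobngevekha.
Attach polarity affirmative uz- → uzyiuylobngevekha.
Apply vowel harmony: uzyiuylobngevekha → uzyuuylobngevekha.
Apply epenthesis: uzyuuylobngevekha → uzeyuuyelobengevekha.
So the correct form is uzeyuuyelobengevekha, option (B).
(A) uzengouyelobengevekha is wrong: it uses future instead of past for tense.
(C) uzyiuylobngevekha is wrong: it fails to apply the sound rule(s).

B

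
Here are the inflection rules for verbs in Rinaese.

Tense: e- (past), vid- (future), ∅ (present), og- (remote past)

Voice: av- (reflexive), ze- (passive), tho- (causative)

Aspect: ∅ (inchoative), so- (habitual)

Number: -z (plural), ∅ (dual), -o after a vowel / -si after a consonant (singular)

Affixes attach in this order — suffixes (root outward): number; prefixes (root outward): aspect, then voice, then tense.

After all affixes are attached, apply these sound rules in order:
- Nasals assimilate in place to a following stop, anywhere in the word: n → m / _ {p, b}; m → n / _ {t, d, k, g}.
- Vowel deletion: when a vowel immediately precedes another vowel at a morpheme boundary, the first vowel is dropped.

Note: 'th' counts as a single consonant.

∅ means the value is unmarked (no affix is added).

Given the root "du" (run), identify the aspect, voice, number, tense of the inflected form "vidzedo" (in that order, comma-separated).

inchoative, passive, singular, future

Segment: vid-ze-du-o.
aspect: ∅ → inchoative.
voice: ze- → passive.
number: -o/si → singular.
tense: vid- → future.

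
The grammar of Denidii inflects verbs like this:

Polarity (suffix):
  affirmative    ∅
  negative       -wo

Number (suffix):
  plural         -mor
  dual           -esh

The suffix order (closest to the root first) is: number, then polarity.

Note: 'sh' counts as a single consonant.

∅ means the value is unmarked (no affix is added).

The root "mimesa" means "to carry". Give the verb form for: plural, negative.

mimesamorwo

Attach number plural -mor → mimesamor.
Attach polarity negative -wo → mimesamorwo.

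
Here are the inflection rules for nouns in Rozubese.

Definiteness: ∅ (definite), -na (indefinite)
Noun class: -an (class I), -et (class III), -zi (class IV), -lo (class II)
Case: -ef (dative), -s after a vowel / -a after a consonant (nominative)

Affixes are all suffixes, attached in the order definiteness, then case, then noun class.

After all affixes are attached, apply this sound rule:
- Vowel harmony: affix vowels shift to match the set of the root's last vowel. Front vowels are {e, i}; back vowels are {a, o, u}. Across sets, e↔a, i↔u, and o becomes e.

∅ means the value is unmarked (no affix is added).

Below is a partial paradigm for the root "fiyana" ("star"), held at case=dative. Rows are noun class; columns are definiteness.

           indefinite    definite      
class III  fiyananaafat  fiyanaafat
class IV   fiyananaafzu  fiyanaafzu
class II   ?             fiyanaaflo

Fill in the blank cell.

Attach definiteness indefinite -na → fiyanana.
Attach case dative -ef → fiyananaef.
Attach noun class class II -lo → fiyananaeflo.
Apply vowel harmony: fiyananaeflo → fiyananaaflo.

fiyananaaflo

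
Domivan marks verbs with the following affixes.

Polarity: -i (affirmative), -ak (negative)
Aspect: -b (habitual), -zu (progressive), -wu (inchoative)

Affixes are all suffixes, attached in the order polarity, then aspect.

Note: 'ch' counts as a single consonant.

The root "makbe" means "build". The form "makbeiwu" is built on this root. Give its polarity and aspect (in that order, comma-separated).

affirmative, inchoative

Segment: makbe-i-wu.
polarity: -i → affirmative.
aspect: -wu → inchoative.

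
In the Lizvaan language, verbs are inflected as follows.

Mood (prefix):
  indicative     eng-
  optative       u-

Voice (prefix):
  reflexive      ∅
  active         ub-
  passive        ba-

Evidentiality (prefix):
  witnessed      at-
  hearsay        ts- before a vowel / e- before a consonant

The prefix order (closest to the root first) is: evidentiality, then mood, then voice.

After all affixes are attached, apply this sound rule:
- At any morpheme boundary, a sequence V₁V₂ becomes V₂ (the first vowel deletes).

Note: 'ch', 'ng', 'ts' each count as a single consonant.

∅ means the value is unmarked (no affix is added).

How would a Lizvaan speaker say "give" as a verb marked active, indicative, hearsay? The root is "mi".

ubengemi

Attach evidentiality hearsay e- (before consonant 'm') → emi.
Attach mood indicative eng- → engemi.
Attach voice active ub- → ubengemi.
Vowel deletion: no change.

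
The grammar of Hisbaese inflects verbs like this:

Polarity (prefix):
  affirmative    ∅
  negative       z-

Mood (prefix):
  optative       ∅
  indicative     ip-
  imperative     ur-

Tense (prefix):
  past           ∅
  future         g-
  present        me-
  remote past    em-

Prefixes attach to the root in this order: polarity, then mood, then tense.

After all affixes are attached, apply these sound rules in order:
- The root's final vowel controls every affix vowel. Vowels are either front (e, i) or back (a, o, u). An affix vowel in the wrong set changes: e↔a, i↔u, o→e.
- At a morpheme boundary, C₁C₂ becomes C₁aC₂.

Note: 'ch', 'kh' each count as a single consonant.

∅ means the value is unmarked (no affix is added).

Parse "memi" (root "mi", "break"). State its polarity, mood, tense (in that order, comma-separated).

affirmative, optative, present

Segment: me-mi.
polarity: ∅ → affirmative.
mood: ∅ → optative.
tense: me- → present.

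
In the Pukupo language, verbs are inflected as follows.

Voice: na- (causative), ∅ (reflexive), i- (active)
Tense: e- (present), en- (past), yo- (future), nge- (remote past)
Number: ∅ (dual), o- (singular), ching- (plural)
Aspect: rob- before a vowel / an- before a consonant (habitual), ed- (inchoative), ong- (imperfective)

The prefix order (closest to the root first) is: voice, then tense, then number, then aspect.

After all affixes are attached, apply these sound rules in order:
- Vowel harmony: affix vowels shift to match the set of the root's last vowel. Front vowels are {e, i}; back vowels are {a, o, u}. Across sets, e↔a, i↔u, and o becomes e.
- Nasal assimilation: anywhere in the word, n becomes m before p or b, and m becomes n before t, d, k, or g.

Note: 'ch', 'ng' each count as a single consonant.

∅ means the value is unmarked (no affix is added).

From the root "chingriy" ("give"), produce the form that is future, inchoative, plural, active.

Attach voice active i- → ichingriy.
Attach tense future yo- → yoichingriy.
Attach number plural ching- → chingyoichingriy.
Attach aspect inchoative ed- → edchingyoichingriy.
Apply vowel harmony: edchingyoichingriy → edchingyeichingriy.
Nasal assimilation: no change.

edchingyeichingriy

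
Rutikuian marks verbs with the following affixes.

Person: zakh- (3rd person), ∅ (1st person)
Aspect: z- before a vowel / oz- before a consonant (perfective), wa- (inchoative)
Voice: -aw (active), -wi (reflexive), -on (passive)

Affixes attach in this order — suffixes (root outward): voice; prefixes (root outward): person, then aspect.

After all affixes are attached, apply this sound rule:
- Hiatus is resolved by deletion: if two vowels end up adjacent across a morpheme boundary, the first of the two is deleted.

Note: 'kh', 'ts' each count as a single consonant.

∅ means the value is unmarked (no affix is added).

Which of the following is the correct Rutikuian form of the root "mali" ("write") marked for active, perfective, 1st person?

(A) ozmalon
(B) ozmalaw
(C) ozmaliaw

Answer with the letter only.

B

person = 1st person: zero marking, form stays mali.
Attach voice active -aw → maliaw.
Attach aspect perfective oz- (before consonant 'm') → ozmaliaw.
Apply vowel deletion: ozmaliaw → ozmalaw.
So the correct form is ozmalaw, option (B).
(C) ozmaliaw is wrong: it fails to apply the sound rule(s).
(A) ozmalon is wrong: it uses passive instead of active for voice.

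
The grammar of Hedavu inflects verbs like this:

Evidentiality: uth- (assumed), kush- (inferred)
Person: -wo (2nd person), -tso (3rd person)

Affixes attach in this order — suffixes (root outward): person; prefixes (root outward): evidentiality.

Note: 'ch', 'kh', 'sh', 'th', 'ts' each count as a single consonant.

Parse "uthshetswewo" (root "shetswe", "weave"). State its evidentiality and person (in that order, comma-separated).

assumed, 2nd person

Segment: uth-shetswe-wo.
evidentiality: uth- → assumed.
person: -wo → 2nd person.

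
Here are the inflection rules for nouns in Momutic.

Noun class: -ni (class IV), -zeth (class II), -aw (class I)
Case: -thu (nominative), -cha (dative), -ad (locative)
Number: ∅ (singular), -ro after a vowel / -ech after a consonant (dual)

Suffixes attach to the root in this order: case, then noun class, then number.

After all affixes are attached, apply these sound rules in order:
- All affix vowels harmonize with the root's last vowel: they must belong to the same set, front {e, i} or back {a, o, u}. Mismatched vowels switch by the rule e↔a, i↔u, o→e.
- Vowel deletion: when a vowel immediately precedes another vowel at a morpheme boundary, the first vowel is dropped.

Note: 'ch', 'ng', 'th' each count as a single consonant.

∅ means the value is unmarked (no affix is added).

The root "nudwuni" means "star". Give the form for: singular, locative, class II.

Attach case locative -ad → nudwuniad.
Attach noun class class II -zeth → nudwuniadzeth.
number = singular: zero marking, form stays nudwuniadzeth.
Apply vowel harmony: nudwuniadzeth → nudwuniedzeth.
Apply vowel deletion: nudwuniedzeth → nudwunedzeth.

nudwunedzeth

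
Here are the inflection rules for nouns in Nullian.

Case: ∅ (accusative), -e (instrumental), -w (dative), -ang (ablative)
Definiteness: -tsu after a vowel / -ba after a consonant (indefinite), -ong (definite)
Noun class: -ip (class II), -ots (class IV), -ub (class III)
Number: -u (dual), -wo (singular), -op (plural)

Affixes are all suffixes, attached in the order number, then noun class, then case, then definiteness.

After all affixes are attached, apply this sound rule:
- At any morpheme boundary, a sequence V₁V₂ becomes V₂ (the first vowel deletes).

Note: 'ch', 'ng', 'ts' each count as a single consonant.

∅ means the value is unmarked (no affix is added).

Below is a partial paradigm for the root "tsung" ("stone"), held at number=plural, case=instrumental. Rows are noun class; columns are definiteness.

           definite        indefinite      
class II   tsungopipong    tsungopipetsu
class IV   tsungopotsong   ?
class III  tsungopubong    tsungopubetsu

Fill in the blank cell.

Attach number plural -op → tsungop.
Attach noun class class IV -ots → tsungopots.
Attach case instrumental -e → tsungopotse.
Attach definiteness indefinite -tsu (after vowel 'e') → tsungopotsetsu.
Vowel deletion: no change.

tsungopotsetsu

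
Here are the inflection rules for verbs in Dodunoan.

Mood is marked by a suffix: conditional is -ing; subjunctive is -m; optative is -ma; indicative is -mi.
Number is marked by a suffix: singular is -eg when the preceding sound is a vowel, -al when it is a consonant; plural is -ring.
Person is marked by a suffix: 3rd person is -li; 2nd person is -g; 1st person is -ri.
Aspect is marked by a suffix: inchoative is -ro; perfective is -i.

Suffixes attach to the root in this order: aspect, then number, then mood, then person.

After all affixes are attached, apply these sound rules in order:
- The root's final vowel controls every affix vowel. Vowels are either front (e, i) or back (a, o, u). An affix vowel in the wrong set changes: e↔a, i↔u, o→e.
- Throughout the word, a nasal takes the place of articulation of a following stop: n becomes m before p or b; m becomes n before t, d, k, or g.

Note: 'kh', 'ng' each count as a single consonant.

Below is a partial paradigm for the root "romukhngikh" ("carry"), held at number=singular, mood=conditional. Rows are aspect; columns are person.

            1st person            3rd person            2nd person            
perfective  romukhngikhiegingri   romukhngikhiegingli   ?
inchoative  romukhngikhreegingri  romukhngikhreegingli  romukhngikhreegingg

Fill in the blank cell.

Attach aspect perfective -i → romukhngikhi.
Attach number singular -eg (after vowel 'i') → romukhngikhieg.
Attach mood conditional -ing → romukhngikhieging.
Attach person 2nd person -g → romukhngikhiegingg.
Vowel harmony: no change.
Nasal assimilation: no change.

romukhngikhiegingg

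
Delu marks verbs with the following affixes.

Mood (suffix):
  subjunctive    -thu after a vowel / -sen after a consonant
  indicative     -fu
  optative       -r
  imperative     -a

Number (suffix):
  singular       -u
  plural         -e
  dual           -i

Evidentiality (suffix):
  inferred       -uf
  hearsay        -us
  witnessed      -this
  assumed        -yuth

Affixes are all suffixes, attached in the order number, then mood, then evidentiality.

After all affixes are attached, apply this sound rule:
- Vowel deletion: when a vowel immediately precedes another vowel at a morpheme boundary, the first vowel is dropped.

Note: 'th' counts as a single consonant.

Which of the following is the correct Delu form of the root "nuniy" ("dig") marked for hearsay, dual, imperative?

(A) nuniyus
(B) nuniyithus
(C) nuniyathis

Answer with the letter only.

Attach number dual -i → nuniyi.
Attach mood imperative -a → nuniyia.
Attach evidentiality hearsay -us → nuniyiaus.
Apply vowel deletion: nuniyiaus → nuniyus.
So the correct form is nuniyus, option (A).
(B) nuniyithus is wrong: it uses subjunctive instead of imperative for mood.
(C) nuniyathis is wrong: it uses witnessed instead of hearsay for evidentiality.

A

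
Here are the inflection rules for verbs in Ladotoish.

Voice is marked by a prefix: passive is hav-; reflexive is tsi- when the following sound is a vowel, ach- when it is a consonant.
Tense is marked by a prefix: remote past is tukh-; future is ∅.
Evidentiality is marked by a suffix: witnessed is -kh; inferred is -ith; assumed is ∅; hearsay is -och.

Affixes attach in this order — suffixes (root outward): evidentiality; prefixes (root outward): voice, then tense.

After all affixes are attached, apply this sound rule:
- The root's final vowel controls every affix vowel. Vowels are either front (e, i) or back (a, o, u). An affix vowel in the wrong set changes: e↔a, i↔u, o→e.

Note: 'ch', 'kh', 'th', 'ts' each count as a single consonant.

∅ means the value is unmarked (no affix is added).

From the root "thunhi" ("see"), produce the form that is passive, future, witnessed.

hevthunhikh

Attach voice passive hav- → havthunhi.
Attach evidentiality witnessed -kh → havthunhikh.
tense = future: zero marking, form stays havthunhikh.
Apply vowel harmony: havthunhikh → hevthunhikh.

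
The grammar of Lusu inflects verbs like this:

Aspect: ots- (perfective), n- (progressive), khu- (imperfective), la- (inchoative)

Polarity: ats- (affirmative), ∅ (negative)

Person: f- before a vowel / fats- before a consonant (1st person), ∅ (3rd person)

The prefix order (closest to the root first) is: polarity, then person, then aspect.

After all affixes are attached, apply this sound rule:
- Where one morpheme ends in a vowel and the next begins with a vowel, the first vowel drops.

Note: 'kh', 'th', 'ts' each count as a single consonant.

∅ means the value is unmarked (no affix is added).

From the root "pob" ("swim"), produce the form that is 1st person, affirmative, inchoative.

Attach polarity affirmative ats- → atspob.
Attach person 1st person f- (before vowel 'a') → fatspob.
Attach aspect inchoative la- → lafatspob.
Vowel deletion: no change.

lafatspob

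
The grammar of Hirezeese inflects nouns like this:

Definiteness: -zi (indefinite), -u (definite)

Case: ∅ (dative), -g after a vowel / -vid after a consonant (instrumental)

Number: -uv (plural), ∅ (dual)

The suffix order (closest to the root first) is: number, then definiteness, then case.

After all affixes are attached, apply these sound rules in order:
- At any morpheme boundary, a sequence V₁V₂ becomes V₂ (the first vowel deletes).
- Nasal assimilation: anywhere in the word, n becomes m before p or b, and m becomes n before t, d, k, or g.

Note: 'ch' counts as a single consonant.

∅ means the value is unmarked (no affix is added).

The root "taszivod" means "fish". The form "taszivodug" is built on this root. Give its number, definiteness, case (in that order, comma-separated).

dual, definite, instrumental

Segment: taszivod-u-g.
number: ∅ → dual.
definiteness: -u → definite.
case: -g/vid → instrumental.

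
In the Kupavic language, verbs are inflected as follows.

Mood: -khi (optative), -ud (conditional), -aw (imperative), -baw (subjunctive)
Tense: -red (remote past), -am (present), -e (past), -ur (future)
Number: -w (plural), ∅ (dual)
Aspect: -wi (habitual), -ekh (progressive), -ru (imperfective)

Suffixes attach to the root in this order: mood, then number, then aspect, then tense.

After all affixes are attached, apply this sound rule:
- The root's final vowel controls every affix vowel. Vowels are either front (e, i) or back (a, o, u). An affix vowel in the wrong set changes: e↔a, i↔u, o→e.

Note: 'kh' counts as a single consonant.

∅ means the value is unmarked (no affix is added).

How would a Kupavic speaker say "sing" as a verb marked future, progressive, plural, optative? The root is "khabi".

khabikhiwekhir

Attach mood optative -khi → khabikhi.
Attach number plural -w → khabikhiw.
Attach aspect progressive -ekh → khabikhiwekh.
Attach tense future -ur → khabikhiwekhur.
Apply vowel harmony: khabikhiwekhur → khabikhiwekhir.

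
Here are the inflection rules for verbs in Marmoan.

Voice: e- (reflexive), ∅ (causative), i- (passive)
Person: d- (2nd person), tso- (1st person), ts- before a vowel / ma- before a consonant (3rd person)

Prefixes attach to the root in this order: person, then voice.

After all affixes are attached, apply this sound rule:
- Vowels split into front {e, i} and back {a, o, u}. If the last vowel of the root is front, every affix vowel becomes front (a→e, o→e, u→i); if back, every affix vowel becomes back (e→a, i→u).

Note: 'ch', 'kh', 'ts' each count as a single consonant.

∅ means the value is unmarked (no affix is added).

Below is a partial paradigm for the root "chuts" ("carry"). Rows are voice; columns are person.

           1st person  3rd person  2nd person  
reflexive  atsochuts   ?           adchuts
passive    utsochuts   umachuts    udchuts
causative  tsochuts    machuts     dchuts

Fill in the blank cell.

amachuts

Attach person 3rd person ma- (before consonant 'ch') → machuts.
Attach voice reflexive e- → emachuts.
Apply vowel harmony: emachuts → amachuts.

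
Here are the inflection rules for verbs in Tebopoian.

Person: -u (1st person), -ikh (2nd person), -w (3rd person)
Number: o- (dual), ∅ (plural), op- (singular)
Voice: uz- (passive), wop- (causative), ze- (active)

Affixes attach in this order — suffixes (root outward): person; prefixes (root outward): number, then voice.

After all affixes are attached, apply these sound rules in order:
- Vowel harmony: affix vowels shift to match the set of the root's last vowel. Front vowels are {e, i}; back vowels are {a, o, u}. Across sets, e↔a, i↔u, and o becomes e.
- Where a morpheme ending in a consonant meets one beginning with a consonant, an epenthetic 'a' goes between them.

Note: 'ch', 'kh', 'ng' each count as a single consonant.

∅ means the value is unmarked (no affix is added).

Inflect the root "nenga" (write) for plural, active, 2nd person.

number = plural: zero marking, form stays nenga.
Attach voice active ze- → zenenga.
Attach person 2nd person -ikh → zenengaikh.
Apply vowel harmony: zenengaikh → zanengaukh.
Epenthesis: no change.

zanengaukh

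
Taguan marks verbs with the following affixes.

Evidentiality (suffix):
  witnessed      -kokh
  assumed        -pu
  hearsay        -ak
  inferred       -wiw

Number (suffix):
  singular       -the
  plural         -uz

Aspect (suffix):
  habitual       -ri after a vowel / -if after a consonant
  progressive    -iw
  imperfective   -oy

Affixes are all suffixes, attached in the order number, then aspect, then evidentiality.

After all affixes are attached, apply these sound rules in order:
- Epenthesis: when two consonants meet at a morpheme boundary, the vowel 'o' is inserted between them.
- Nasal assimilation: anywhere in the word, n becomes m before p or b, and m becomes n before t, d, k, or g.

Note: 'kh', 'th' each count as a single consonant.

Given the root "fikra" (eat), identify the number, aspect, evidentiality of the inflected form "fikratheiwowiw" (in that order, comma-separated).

singular, progressive, inferred

Segment: fikra-the-iw-wiw.
number: -the → singular.
aspect: -iw → progressive.
evidentiality: -wiw → inferred.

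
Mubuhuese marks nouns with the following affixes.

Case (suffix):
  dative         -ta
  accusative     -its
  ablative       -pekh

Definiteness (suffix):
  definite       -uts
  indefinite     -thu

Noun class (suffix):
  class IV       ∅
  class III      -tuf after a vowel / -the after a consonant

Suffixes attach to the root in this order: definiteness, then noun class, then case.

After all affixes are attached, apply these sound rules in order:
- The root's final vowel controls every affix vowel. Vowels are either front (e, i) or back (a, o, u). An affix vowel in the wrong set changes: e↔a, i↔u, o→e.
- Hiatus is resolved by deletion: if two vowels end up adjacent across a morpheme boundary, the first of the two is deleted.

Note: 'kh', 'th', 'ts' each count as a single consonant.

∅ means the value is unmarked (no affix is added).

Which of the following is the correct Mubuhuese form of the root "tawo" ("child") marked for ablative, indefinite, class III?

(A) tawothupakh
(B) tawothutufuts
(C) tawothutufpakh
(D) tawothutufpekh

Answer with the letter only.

Attach definiteness indefinite -thu → tawothu.
Attach noun class class III -tuf (after vowel 'u') → tawothutuf.
Attach case ablative -pekh → tawothutufpekh.
Apply vowel harmony: tawothutufpekh → tawothutufpakh.
Vowel deletion: no change.
So the correct form is tawothutufpakh, option (C).
(A) tawothupakh is wrong: it uses class IV instead of class III for noun class.
(D) tawothutufpekh is wrong: it fails to apply the sound rule(s).
(B) tawothutufuts is wrong: it uses accusative instead of ablative for case.

C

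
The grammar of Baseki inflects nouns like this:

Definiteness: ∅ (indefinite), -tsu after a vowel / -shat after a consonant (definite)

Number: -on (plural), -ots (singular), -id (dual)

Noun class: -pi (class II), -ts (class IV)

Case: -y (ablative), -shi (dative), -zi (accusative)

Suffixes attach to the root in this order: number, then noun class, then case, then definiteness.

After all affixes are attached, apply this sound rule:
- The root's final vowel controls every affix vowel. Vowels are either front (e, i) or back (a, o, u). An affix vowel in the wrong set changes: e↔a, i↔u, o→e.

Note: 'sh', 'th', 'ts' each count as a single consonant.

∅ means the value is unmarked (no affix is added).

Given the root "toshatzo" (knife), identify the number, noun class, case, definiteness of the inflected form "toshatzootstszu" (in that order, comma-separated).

singular, class IV, accusative, indefinite

Segment: toshatzo-ots-ts-zi.
number: -ots → singular.
noun class: -ts → class IV.
case: -zi → accusative.
definiteness: ∅ → indefinite.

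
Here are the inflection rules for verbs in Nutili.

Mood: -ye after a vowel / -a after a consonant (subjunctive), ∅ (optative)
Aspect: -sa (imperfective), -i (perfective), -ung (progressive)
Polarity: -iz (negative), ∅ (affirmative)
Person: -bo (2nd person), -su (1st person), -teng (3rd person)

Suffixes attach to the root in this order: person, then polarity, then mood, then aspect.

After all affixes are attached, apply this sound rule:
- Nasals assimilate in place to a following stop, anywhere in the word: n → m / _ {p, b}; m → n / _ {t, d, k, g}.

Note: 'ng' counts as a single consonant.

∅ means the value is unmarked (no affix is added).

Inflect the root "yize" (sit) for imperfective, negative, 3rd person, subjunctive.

yizetengizasa

Attach person 3rd person -teng → yizeteng.
Attach polarity negative -iz → yizetengiz.
Attach mood subjunctive -a (after consonant 'z') → yizetengiza.
Attach aspect imperfective -sa → yizetengizasa.
Nasal assimilation: no change.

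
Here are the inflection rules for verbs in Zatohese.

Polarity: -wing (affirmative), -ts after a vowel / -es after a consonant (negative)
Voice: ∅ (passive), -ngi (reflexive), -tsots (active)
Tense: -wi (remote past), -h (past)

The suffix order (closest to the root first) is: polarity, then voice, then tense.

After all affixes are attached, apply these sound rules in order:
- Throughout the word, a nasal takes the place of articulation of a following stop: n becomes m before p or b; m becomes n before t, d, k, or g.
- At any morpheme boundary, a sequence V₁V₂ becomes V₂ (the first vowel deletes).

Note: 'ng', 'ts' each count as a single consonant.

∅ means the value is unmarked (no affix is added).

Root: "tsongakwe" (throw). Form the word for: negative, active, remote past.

tsongakwetstsotswi

Attach polarity negative -ts (after vowel 'e') → tsongakwets.
Attach voice active -tsots → tsongakwetstsots.
Attach tense remote past -wi → tsongakwetstsotswi.
Nasal assimilation: no change.
Vowel deletion: no change.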